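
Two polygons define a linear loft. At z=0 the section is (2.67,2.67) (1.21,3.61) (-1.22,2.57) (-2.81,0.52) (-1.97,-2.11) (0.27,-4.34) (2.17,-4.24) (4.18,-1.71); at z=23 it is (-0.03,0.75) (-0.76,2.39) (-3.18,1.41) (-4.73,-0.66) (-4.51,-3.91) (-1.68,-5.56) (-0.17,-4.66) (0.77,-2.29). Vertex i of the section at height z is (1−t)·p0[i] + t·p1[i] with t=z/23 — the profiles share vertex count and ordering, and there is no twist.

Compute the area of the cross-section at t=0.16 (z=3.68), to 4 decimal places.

Area at t=0.16: 36.0627

Cross-section at t=0.16: each vertex is (1-t)·p0[i] + t·p1[i].
  v1: (1-0.16)·(2.67,2.67) + 0.16·(-0.03,0.75) = (2.2380,2.3628)
  v2: (1-0.16)·(1.21,3.61) + 0.16·(-0.76,2.39) = (0.8948,3.4148)
  v3: (1-0.16)·(-1.22,2.57) + 0.16·(-3.18,1.41) = (-1.5336,2.3844)
  v4: (1-0.16)·(-2.81,0.52) + 0.16·(-4.73,-0.66) = (-3.1172,0.3312)
  v5: (1-0.16)·(-1.97,-2.11) + 0.16·(-4.51,-3.91) = (-2.3764,-2.3980)
  v6: (1-0.16)·(0.27,-4.34) + 0.16·(-1.68,-5.56) = (-0.0420,-4.5352)
  v7: (1-0.16)·(2.17,-4.24) + 0.16·(-0.17,-4.66) = (1.7956,-4.3072)
  v8: (1-0.16)·(4.18,-1.71) + 0.16·(0.77,-2.29) = (3.6344,-1.8028)
Shoelace sum Σ(x_i·y_{i+1} − x_{i+1}·y_i):
  i=1: 2.2380·3.4148 − 0.8948·2.3628 = +5.5281 (running +5.5281)
  i=2: 0.8948·2.3844 − -1.5336·3.4148 = +7.3705 (running +12.8986)
  i=3: -1.5336·0.3312 − -3.1172·2.3844 = +6.9247 (running +19.8233)
  i=4: -3.1172·-2.3980 − -2.3764·0.3312 = +8.2621 (running +28.0854)
  i=5: -2.3764·-4.5352 − -0.0420·-2.3980 = +10.6767 (running +38.7622)
  i=6: -0.0420·-4.3072 − 1.7956·-4.5352 = +8.3243 (running +47.0865)
  i=7: 1.7956·-1.8028 − 3.6344·-4.3072 = +12.4170 (running +59.5034)
  i=8: 3.6344·2.3628 − 2.2380·-1.8028 = +12.6220 (running +72.1255)
Area = |Σ|/2 = |72.1255|/2 = 36.0627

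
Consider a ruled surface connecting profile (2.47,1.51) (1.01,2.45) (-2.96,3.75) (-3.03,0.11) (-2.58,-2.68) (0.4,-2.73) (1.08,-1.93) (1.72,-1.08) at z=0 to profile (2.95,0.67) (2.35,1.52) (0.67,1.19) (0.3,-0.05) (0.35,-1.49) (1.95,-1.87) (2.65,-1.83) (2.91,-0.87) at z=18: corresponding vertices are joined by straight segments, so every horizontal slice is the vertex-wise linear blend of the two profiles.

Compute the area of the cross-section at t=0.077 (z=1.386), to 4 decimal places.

Area at t=0.077: 24.4960

Cross-section at t=0.077: each vertex is (1-t)·p0[i] + t·p1[i].
  v1: (1-0.077)·(2.47,1.51) + 0.077·(2.95,0.67) = (2.5070,1.4453)
  v2: (1-0.077)·(1.01,2.45) + 0.077·(2.35,1.52) = (1.1132,2.3784)
  v3: (1-0.077)·(-2.96,3.75) + 0.077·(0.67,1.19) = (-2.6805,3.5529)
  v4: (1-0.077)·(-3.03,0.11) + 0.077·(0.3,-0.05) = (-2.7736,0.0977)
  v5: (1-0.077)·(-2.58,-2.68) + 0.077·(0.35,-1.49) = (-2.3544,-2.5884)
  v6: (1-0.077)·(0.4,-2.73) + 0.077·(1.95,-1.87) = (0.5193,-2.6638)
  v7: (1-0.077)·(1.08,-1.93) + 0.077·(2.65,-1.83) = (1.2009,-1.9223)
  v8: (1-0.077)·(1.72,-1.08) + 0.077·(2.91,-0.87) = (1.8116,-1.0638)
Shoelace sum Σ(x_i·y_{i+1} − x_{i+1}·y_i):
  i=1: 2.5070·2.3784 − 1.1132·1.4453 = +4.3536 (running +4.3536)
  i=2: 1.1132·3.5529 − -2.6805·2.3784 = +10.3302 (running +14.6839)
  i=3: -2.6805·0.0977 − -2.7736·3.5529 = +9.5924 (running +24.2763)
  i=4: -2.7736·-2.5884 − -2.3544·0.0977 = +7.4091 (running +31.6853)
  i=5: -2.3544·-2.6638 − 0.5193·-2.5884 = +7.6158 (running +39.3012)
  i=6: 0.5193·-1.9223 − 1.2009·-2.6638 = +2.2006 (running +41.5017)
  i=7: 1.2009·-1.0638 − 1.8116·-1.9223 = +2.2050 (running +43.7067)
  i=8: 1.8116·1.4453 − 2.5070·-1.0638 = +5.2854 (running +48.9921)
Area = |Σ|/2 = |48.9921|/2 = 24.4960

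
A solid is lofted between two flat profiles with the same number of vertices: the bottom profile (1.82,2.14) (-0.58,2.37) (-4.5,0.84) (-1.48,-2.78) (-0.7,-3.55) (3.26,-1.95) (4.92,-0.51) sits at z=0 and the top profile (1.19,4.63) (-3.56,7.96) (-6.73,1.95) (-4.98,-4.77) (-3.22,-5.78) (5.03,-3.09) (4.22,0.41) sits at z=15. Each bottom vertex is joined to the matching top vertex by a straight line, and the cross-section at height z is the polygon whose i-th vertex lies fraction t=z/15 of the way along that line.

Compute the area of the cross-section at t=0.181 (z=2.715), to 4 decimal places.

Cross-section at t=0.181: each vertex is (1-t)·p0[i] + t·p1[i].
  v1: (1-0.181)·(1.82,2.14) + 0.181·(1.19,4.63) = (1.7060,2.5907)
  v2: (1-0.181)·(-0.58,2.37) + 0.181·(-3.56,7.96) = (-1.1194,3.3818)
  v3: (1-0.181)·(-4.5,0.84) + 0.181·(-6.73,1.95) = (-4.9036,1.0409)
  v4: (1-0.181)·(-1.48,-2.78) + 0.181·(-4.98,-4.77) = (-2.1135,-3.1402)
  v5: (1-0.181)·(-0.7,-3.55) + 0.181·(-3.22,-5.78) = (-1.1561,-3.9536)
  v6: (1-0.181)·(3.26,-1.95) + 0.181·(5.03,-3.09) = (3.5804,-2.1563)
  v7: (1-0.181)·(4.92,-0.51) + 0.181·(4.22,0.41) = (4.7933,-0.3435)
Shoelace sum Σ(x_i·y_{i+1} − x_{i+1}·y_i):
  i=1: 1.7060·3.3818 − -1.1194·2.5907 = +8.6692 (running +8.6692)
  i=2: -1.1194·1.0409 − -4.9036·3.3818 = +15.4179 (running +24.0871)
  i=3: -4.9036·-3.1402 − -2.1135·1.0409 = +17.5983 (running +41.6854)
  i=4: -2.1135·-3.9536 − -1.1561·-3.1402 = +4.7256 (running +46.4109)
  i=5: -1.1561·-2.1563 − 3.5804·-3.9536 = +16.6484 (running +63.0594)
  i=6: 3.5804·-0.3435 − 4.7933·-2.1563 = +9.1062 (running +72.1656)
  i=7: 4.7933·2.5907 − 1.7060·-0.3435 = +13.0039 (running +85.1695)
Area = |Σ|/2 = |85.1695|/2 = 42.5847

Area at t=0.181: 42.5847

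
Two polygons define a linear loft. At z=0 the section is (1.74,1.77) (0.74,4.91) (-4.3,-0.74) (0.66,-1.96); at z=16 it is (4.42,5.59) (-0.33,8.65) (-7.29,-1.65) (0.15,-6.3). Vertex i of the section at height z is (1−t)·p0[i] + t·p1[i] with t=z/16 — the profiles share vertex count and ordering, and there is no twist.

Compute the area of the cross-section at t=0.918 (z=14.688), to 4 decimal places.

Area at t=0.918: 81.8187

Cross-section at t=0.918: each vertex is (1-t)·p0[i] + t·p1[i].
  v1: (1-0.918)·(1.74,1.77) + 0.918·(4.42,5.59) = (4.2002,5.2768)
  v2: (1-0.918)·(0.74,4.91) + 0.918·(-0.33,8.65) = (-0.2423,8.3433)
  v3: (1-0.918)·(-4.3,-0.74) + 0.918·(-7.29,-1.65) = (-7.0448,-1.5754)
  v4: (1-0.918)·(0.66,-1.96) + 0.918·(0.15,-6.3) = (0.1918,-5.9441)
Shoelace sum Σ(x_i·y_{i+1} − x_{i+1}·y_i):
  i=1: 4.2002·8.3433 − -0.2423·5.2768 = +36.3223 (running +36.3223)
  i=2: -0.2423·-1.5754 − -7.0448·8.3433 = +59.1588 (running +95.4811)
  i=3: -7.0448·-5.9441 − 0.1918·-1.5754 = +42.1774 (running +137.6586)
  i=4: 0.1918·5.2768 − 4.2002·-5.9441 = +25.9789 (running +163.6375)
Area = |Σ|/2 = |163.6375|/2 = 81.8187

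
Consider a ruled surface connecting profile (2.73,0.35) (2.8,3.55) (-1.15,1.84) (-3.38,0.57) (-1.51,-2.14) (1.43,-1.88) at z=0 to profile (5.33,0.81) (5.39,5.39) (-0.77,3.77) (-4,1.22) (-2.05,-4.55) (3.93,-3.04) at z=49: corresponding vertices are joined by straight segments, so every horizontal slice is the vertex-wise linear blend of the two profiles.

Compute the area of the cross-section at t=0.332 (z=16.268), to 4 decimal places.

Area at t=0.332: 33.0790

Cross-section at t=0.332: each vertex is (1-t)·p0[i] + t·p1[i].
  v1: (1-0.332)·(2.73,0.35) + 0.332·(5.33,0.81) = (3.5932,0.5027)
  v2: (1-0.332)·(2.8,3.55) + 0.332·(5.39,5.39) = (3.6599,4.1609)
  v3: (1-0.332)·(-1.15,1.84) + 0.332·(-0.77,3.77) = (-1.0238,2.4808)
  v4: (1-0.332)·(-3.38,0.57) + 0.332·(-4,1.22) = (-3.5858,0.7858)
  v5: (1-0.332)·(-1.51,-2.14) + 0.332·(-2.05,-4.55) = (-1.6893,-2.9401)
  v6: (1-0.332)·(1.43,-1.88) + 0.332·(3.93,-3.04) = (2.2600,-2.2651)
Shoelace sum Σ(x_i·y_{i+1} − x_{i+1}·y_i):
  i=1: 3.5932·4.1609 − 3.6599·0.5027 = +13.1110 (running +13.1110)
  i=2: 3.6599·2.4808 − -1.0238·4.1609 = +13.3394 (running +26.4503)
  i=3: -1.0238·0.7858 − -3.5858·2.4808 = +8.0911 (running +34.5414)
  i=4: -3.5858·-2.9401 − -1.6893·0.7858 = +11.8702 (running +46.4116)
  i=5: -1.6893·-2.2651 − 2.2600·-2.9401 = +10.4711 (running +56.8827)
  i=6: 2.2600·0.5027 − 3.5932·-2.2651 = +9.2752 (running +66.1579)
Area = |Σ|/2 = |66.1579|/2 = 33.0790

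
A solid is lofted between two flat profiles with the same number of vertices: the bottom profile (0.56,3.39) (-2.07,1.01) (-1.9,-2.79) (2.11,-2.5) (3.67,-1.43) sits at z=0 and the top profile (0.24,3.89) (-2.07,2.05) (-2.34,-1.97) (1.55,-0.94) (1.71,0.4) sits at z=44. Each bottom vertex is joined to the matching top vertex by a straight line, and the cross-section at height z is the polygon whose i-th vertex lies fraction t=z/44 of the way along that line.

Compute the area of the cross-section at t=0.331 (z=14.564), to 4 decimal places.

Area at t=0.331: 20.1933

Cross-section at t=0.331: each vertex is (1-t)·p0[i] + t·p1[i].
  v1: (1-0.331)·(0.56,3.39) + 0.331·(0.24,3.89) = (0.4541,3.5555)
  v2: (1-0.331)·(-2.07,1.01) + 0.331·(-2.07,2.05) = (-2.0700,1.3542)
  v3: (1-0.331)·(-1.9,-2.79) + 0.331·(-2.34,-1.97) = (-2.0456,-2.5186)
  v4: (1-0.331)·(2.11,-2.5) + 0.331·(1.55,-0.94) = (1.9246,-1.9836)
  v5: (1-0.331)·(3.67,-1.43) + 0.331·(1.71,0.4) = (3.0212,-0.8243)
Shoelace sum Σ(x_i·y_{i+1} − x_{i+1}·y_i):
  i=1: 0.4541·1.3542 − -2.0700·3.5555 = +7.9748 (running +7.9748)
  i=2: -2.0700·-2.5186 − -2.0456·1.3542 = +7.9837 (running +15.9586)
  i=3: -2.0456·-1.9836 − 1.9246·-2.5186 = +8.9052 (running +24.8637)
  i=4: 1.9246·-0.8243 − 3.0212·-1.9836 = +4.4066 (running +29.2704)
  i=5: 3.0212·3.5555 − 0.4541·-0.8243 = +11.1163 (running +40.3867)
Area = |Σ|/2 = |40.3867|/2 = 20.1933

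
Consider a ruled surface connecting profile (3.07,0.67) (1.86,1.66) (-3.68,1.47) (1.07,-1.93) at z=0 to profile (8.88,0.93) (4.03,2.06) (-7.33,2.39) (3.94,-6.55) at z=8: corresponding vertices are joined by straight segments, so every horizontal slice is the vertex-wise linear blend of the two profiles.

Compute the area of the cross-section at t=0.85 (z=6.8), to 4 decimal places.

Cross-section at t=0.85: each vertex is (1-t)·p0[i] + t·p1[i].
  v1: (1-0.85)·(3.07,0.67) + 0.85·(8.88,0.93) = (8.0085,0.8910)
  v2: (1-0.85)·(1.86,1.66) + 0.85·(4.03,2.06) = (3.7045,2.0000)
  v3: (1-0.85)·(-3.68,1.47) + 0.85·(-7.33,2.39) = (-6.7825,2.2520)
  v4: (1-0.85)·(1.07,-1.93) + 0.85·(3.94,-6.55) = (3.5095,-5.8570)
Shoelace sum Σ(x_i·y_{i+1} − x_{i+1}·y_i):
  i=1: 8.0085·2.0000 − 3.7045·0.8910 = +12.7163 (running +12.7163)
  i=2: 3.7045·2.2520 − -6.7825·2.0000 = +21.9075 (running +34.6238)
  i=3: -6.7825·-5.8570 − 3.5095·2.2520 = +31.8217 (running +66.4455)
  i=4: 3.5095·0.8910 − 8.0085·-5.8570 = +50.0327 (running +116.4783)
Area = |Σ|/2 = |116.4783|/2 = 58.2391

Area at t=0.85: 58.2391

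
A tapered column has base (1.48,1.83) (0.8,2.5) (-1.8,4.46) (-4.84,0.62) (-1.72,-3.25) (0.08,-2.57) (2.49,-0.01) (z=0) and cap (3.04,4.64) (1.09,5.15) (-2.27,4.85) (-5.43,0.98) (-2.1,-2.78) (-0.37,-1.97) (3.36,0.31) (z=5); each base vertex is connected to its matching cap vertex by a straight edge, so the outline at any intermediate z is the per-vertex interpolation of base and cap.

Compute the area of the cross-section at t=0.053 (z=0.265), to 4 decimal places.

Area at t=0.053: 32.2553

Cross-section at t=0.053: each vertex is (1-t)·p0[i] + t·p1[i].
  v1: (1-0.053)·(1.48,1.83) + 0.053·(3.04,4.64) = (1.5627,1.9789)
  v2: (1-0.053)·(0.8,2.5) + 0.053·(1.09,5.15) = (0.8154,2.6404)
  v3: (1-0.053)·(-1.8,4.46) + 0.053·(-2.27,4.85) = (-1.8249,4.4807)
  v4: (1-0.053)·(-4.84,0.62) + 0.053·(-5.43,0.98) = (-4.8713,0.6391)
  v5: (1-0.053)·(-1.72,-3.25) + 0.053·(-2.1,-2.78) = (-1.7401,-3.2251)
  v6: (1-0.053)·(0.08,-2.57) + 0.053·(-0.37,-1.97) = (0.0561,-2.5382)
  v7: (1-0.053)·(2.49,-0.01) + 0.053·(3.36,0.31) = (2.5361,0.0070)
Shoelace sum Σ(x_i·y_{i+1} − x_{i+1}·y_i):
  i=1: 1.5627·2.6404 − 0.8154·1.9789 = +2.5126 (running +2.5126)
  i=2: 0.8154·4.4807 − -1.8249·2.6404 = +8.4720 (running +10.9846)
  i=3: -1.8249·0.6391 − -4.8713·4.4807 = +20.6603 (running +31.6449)
  i=4: -4.8713·-3.2251 − -1.7401·0.6391 = +16.8224 (running +48.4673)
  i=5: -1.7401·-2.5382 − 0.0561·-3.2251 = +4.5979 (running +53.0652)
  i=6: 0.0561·0.0070 − 2.5361·-2.5382 = +6.4375 (running +59.5027)
  i=7: 2.5361·1.9789 − 1.5627·0.0070 = +5.0079 (running +64.5106)
Area = |Σ|/2 = |64.5106|/2 = 32.2553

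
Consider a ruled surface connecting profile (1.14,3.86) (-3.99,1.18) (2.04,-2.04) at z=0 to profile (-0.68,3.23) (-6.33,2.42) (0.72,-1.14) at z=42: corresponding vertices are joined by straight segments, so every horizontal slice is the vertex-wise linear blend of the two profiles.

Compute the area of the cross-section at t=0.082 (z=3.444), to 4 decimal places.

Area at t=0.082: 16.1236

Cross-section at t=0.082: each vertex is (1-t)·p0[i] + t·p1[i].
  v1: (1-0.082)·(1.14,3.86) + 0.082·(-0.68,3.23) = (0.9908,3.8083)
  v2: (1-0.082)·(-3.99,1.18) + 0.082·(-6.33,2.42) = (-4.1819,1.2817)
  v3: (1-0.082)·(2.04,-2.04) + 0.082·(0.72,-1.14) = (1.9318,-1.9662)
Shoelace sum Σ(x_i·y_{i+1} − x_{i+1}·y_i):
  i=1: 0.9908·1.2817 − -4.1819·3.8083 = +17.1959 (running +17.1959)
  i=2: -4.1819·-1.9662 − 1.9318·1.2817 = +5.7465 (running +22.9424)
  i=3: 1.9318·3.8083 − 0.9908·-1.9662 = +9.3048 (running +32.2472)
Area = |Σ|/2 = |32.2472|/2 = 16.1236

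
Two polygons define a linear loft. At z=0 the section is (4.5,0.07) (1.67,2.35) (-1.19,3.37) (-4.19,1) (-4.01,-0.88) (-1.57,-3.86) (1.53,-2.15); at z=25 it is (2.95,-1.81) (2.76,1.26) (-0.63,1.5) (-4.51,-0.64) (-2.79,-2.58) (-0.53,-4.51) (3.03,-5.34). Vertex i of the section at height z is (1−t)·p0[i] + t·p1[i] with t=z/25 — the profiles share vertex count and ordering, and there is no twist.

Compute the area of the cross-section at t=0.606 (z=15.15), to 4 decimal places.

Cross-section at t=0.606: each vertex is (1-t)·p0[i] + t·p1[i].
  v1: (1-0.606)·(4.5,0.07) + 0.606·(2.95,-1.81) = (3.5607,-1.0693)
  v2: (1-0.606)·(1.67,2.35) + 0.606·(2.76,1.26) = (2.3305,1.6895)
  v3: (1-0.606)·(-1.19,3.37) + 0.606·(-0.63,1.5) = (-0.8506,2.2368)
  v4: (1-0.606)·(-4.19,1) + 0.606·(-4.51,-0.64) = (-4.3839,0.0062)
  v5: (1-0.606)·(-4.01,-0.88) + 0.606·(-2.79,-2.58) = (-3.2707,-1.9102)
  v6: (1-0.606)·(-1.57,-3.86) + 0.606·(-0.53,-4.51) = (-0.9398,-4.2539)
  v7: (1-0.606)·(1.53,-2.15) + 0.606·(3.03,-5.34) = (2.4390,-4.0831)
Shoelace sum Σ(x_i·y_{i+1} − x_{i+1}·y_i):
  i=1: 3.5607·1.6895 − 2.3305·-1.0693 = +8.5077 (running +8.5077)
  i=2: 2.3305·2.2368 − -0.8506·1.6895 = +6.6500 (running +15.1577)
  i=3: -0.8506·0.0062 − -4.3839·2.2368 = +9.8006 (running +24.9583)
  i=4: -4.3839·-1.9102 − -3.2707·0.0062 = +8.3943 (running +33.3526)
  i=5: -3.2707·-4.2539 − -0.9398·-1.9102 = +12.1180 (running +45.4706)
  i=6: -0.9398·-4.0831 − 2.4390·-4.2539 = +14.2124 (running +59.6831)
  i=7: 2.4390·-1.0693 − 3.5607·-4.0831 = +11.9309 (running +71.6139)
Area = |Σ|/2 = |71.6139|/2 = 35.8070

Area at t=0.606: 35.8070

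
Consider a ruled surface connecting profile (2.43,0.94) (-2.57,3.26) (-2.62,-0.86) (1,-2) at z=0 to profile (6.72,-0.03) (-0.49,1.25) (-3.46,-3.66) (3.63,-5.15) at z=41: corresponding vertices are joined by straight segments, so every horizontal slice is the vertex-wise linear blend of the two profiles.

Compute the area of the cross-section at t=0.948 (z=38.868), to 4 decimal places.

Area at t=0.948: 38.6598

Cross-section at t=0.948: each vertex is (1-t)·p0[i] + t·p1[i].
  v1: (1-0.948)·(2.43,0.94) + 0.948·(6.72,-0.03) = (6.4969,0.0204)
  v2: (1-0.948)·(-2.57,3.26) + 0.948·(-0.49,1.25) = (-0.5982,1.3545)
  v3: (1-0.948)·(-2.62,-0.86) + 0.948·(-3.46,-3.66) = (-3.4163,-3.5144)
  v4: (1-0.948)·(1,-2) + 0.948·(3.63,-5.15) = (3.4932,-4.9862)
Shoelace sum Σ(x_i·y_{i+1} − x_{i+1}·y_i):
  i=1: 6.4969·1.3545 − -0.5982·0.0204 = +8.8124 (running +8.8124)
  i=2: -0.5982·-3.5144 − -3.4163·1.3545 = +6.7296 (running +15.5421)
  i=3: -3.4163·-4.9862 − 3.4932·-3.5144 = +29.3111 (running +44.8532)
  i=4: 3.4932·0.0204 − 6.4969·-4.9862 = +32.4663 (running +77.3195)
Area = |Σ|/2 = |77.3195|/2 = 38.6598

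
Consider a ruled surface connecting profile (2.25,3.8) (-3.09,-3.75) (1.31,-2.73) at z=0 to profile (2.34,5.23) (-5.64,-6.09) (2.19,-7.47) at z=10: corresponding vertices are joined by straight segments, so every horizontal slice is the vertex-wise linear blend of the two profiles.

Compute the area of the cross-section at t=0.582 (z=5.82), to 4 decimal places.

Area at t=0.582: 32.4586

Cross-section at t=0.582: each vertex is (1-t)·p0[i] + t·p1[i].
  v1: (1-0.582)·(2.25,3.8) + 0.582·(2.34,5.23) = (2.3024,4.6323)
  v2: (1-0.582)·(-3.09,-3.75) + 0.582·(-5.64,-6.09) = (-4.5741,-5.1119)
  v3: (1-0.582)·(1.31,-2.73) + 0.582·(2.19,-7.47) = (1.8222,-5.4887)
Shoelace sum Σ(x_i·y_{i+1} − x_{i+1}·y_i):
  i=1: 2.3024·-5.1119 − -4.5741·4.6323 = +9.4189 (running +9.4189)
  i=2: -4.5741·-5.4887 − 1.8222·-5.1119 = +34.4204 (running +43.8394)
  i=3: 1.8222·4.6323 − 2.3024·-5.4887 = +21.0777 (running +64.9171)
Area = |Σ|/2 = |64.9171|/2 = 32.4586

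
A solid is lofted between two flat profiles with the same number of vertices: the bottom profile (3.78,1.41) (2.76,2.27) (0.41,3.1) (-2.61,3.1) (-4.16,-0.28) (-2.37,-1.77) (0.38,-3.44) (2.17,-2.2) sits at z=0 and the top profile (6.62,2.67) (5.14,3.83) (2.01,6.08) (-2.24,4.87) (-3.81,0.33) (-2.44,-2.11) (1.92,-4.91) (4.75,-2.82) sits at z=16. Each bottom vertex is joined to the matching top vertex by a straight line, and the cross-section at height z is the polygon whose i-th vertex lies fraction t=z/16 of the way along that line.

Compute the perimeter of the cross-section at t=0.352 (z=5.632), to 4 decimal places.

Perimeter at t=0.352: 25.6538

Cross-section at t=0.352: each vertex is (1-t)·p0[i] + t·p1[i].
  v1: (1-0.352)·(3.78,1.41) + 0.352·(6.62,2.67) = (4.7797,1.8535)
  v2: (1-0.352)·(2.76,2.27) + 0.352·(5.14,3.83) = (3.5978,2.8191)
  v3: (1-0.352)·(0.41,3.1) + 0.352·(2.01,6.08) = (0.9732,4.1490)
  v4: (1-0.352)·(-2.61,3.1) + 0.352·(-2.24,4.87) = (-2.4798,3.7230)
  v5: (1-0.352)·(-4.16,-0.28) + 0.352·(-3.81,0.33) = (-4.0368,-0.0653)
  v6: (1-0.352)·(-2.37,-1.77) + 0.352·(-2.44,-2.11) = (-2.3946,-1.8897)
  v7: (1-0.352)·(0.38,-3.44) + 0.352·(1.92,-4.91) = (0.9221,-3.9574)
  v8: (1-0.352)·(2.17,-2.2) + 0.352·(4.75,-2.82) = (3.0782,-2.4182)
Perimeter = Σ |v_{i+1} − v_i|:
  edge 1→2: √(-1.1819² + 0.9656²) = 1.5262 (running 1.5262)
  edge 2→3: √(-2.6246² + 1.3298²) = 2.9422 (running 4.4685)
  edge 3→4: √(-3.4530² + -0.4259²) = 3.4791 (running 7.9476)
  edge 4→5: √(-1.5570² + -3.7883²) = 4.0958 (running 12.0434)
  edge 5→6: √(1.6422² + -1.8244²) = 2.4546 (running 14.4980)
  edge 6→7: √(3.3167² + -2.0678²) = 3.9085 (running 18.4065)
  edge 7→8: √(2.1561² + 1.5392²) = 2.6491 (running 21.0556)
  edge 8→1: √(1.7015² + 4.2718²) = 4.5982 (running 25.6538)
Perimeter = 25.6538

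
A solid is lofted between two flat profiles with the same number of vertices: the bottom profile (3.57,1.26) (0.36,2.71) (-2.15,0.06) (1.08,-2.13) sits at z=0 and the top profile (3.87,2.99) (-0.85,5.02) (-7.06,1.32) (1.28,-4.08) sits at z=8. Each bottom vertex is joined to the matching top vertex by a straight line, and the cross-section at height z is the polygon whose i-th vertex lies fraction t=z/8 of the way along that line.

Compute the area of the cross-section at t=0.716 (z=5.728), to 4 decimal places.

Area at t=0.716: 38.6112

Cross-section at t=0.716: each vertex is (1-t)·p0[i] + t·p1[i].
  v1: (1-0.716)·(3.57,1.26) + 0.716·(3.87,2.99) = (3.7848,2.4987)
  v2: (1-0.716)·(0.36,2.71) + 0.716·(-0.85,5.02) = (-0.5064,4.3640)
  v3: (1-0.716)·(-2.15,0.06) + 0.716·(-7.06,1.32) = (-5.6656,0.9622)
  v4: (1-0.716)·(1.08,-2.13) + 0.716·(1.28,-4.08) = (1.2232,-3.5262)
Shoelace sum Σ(x_i·y_{i+1} − x_{i+1}·y_i):
  i=1: 3.7848·4.3640 − -0.5064·2.4987 = +17.7819 (running +17.7819)
  i=2: -0.5064·0.9622 − -5.6656·4.3640 = +24.2371 (running +42.0190)
  i=3: -5.6656·-3.5262 − 1.2232·0.9622 = +18.8010 (running +60.8200)
  i=4: 1.2232·2.4987 − 3.7848·-3.5262 = +16.4023 (running +77.2224)
Area = |Σ|/2 = |77.2224|/2 = 38.6112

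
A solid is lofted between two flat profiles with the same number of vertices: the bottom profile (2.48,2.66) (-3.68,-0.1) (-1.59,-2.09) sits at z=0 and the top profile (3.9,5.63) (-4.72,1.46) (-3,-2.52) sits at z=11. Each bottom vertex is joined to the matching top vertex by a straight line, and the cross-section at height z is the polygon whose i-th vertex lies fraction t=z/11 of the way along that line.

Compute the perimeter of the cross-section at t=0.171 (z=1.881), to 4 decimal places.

Cross-section at t=0.171: each vertex is (1-t)·p0[i] + t·p1[i].
  v1: (1-0.171)·(2.48,2.66) + 0.171·(3.9,5.63) = (2.7228,3.1679)
  v2: (1-0.171)·(-3.68,-0.1) + 0.171·(-4.72,1.46) = (-3.8578,0.1668)
  v3: (1-0.171)·(-1.59,-2.09) + 0.171·(-3,-2.52) = (-1.8311,-2.1635)
Perimeter = Σ |v_{i+1} − v_i|:
  edge 1→2: √(-6.5807² + -3.0011²) = 7.2327 (running 7.2327)
  edge 2→3: √(2.0267² + -2.3303²) = 3.0883 (running 10.3210)
  edge 3→1: √(4.5539² + 5.3314²) = 7.0116 (running 17.3326)
Perimeter = 17.3326

Perimeter at t=0.171: 17.3326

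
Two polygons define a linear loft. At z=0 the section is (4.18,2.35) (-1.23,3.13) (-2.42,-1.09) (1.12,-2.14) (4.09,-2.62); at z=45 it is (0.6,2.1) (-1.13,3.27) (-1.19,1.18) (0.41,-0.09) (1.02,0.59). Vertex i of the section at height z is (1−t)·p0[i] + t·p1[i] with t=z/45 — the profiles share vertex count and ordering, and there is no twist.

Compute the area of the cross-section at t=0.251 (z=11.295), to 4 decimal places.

Cross-section at t=0.251: each vertex is (1-t)·p0[i] + t·p1[i].
  v1: (1-0.251)·(4.18,2.35) + 0.251·(0.6,2.1) = (3.2814,2.2873)
  v2: (1-0.251)·(-1.23,3.13) + 0.251·(-1.13,3.27) = (-1.2049,3.1651)
  v3: (1-0.251)·(-2.42,-1.09) + 0.251·(-1.19,1.18) = (-2.1113,-0.5202)
  v4: (1-0.251)·(1.12,-2.14) + 0.251·(0.41,-0.09) = (0.9418,-1.6255)
  v5: (1-0.251)·(4.09,-2.62) + 0.251·(1.02,0.59) = (3.3194,-1.8143)
Shoelace sum Σ(x_i·y_{i+1} − x_{i+1}·y_i):
  i=1: 3.2814·3.1651 − -1.2049·2.2873 = +13.1421 (running +13.1421)
  i=2: -1.2049·-0.5202 − -2.1113·3.1651 = +7.3093 (running +20.4514)
  i=3: -2.1113·-1.6255 − 0.9418·-0.5202 = +3.9217 (running +24.3731)
  i=4: 0.9418·-1.8143 − 3.3194·-1.6255 = +3.6869 (running +28.0600)
  i=5: 3.3194·2.2873 − 3.2814·-1.8143 = +13.5458 (running +41.6058)
Area = |Σ|/2 = |41.6058|/2 = 20.8029

Area at t=0.251: 20.8029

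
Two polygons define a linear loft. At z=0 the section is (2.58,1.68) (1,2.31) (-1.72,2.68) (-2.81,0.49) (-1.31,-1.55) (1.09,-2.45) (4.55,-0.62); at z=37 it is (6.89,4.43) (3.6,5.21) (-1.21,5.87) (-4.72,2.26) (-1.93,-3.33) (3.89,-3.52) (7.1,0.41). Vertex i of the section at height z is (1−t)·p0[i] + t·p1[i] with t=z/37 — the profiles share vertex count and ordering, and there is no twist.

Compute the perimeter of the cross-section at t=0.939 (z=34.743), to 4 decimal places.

Perimeter at t=0.939: 33.4228

Cross-section at t=0.939: each vertex is (1-t)·p0[i] + t·p1[i].
  v1: (1-0.939)·(2.58,1.68) + 0.939·(6.89,4.43) = (6.6271,4.2622)
  v2: (1-0.939)·(1,2.31) + 0.939·(3.6,5.21) = (3.4414,5.0331)
  v3: (1-0.939)·(-1.72,2.68) + 0.939·(-1.21,5.87) = (-1.2411,5.6754)
  v4: (1-0.939)·(-2.81,0.49) + 0.939·(-4.72,2.26) = (-4.6035,2.1520)
  v5: (1-0.939)·(-1.31,-1.55) + 0.939·(-1.93,-3.33) = (-1.8922,-3.2214)
  v6: (1-0.939)·(1.09,-2.45) + 0.939·(3.89,-3.52) = (3.7192,-3.4547)
  v7: (1-0.939)·(4.55,-0.62) + 0.939·(7.1,0.41) = (6.9444,0.3472)
Perimeter = Σ |v_{i+1} − v_i|:
  edge 1→2: √(-3.1857² + 0.7709²) = 3.2776 (running 3.2776)
  edge 2→3: √(-4.6825² + 0.6423²) = 4.7264 (running 8.0040)
  edge 3→4: √(-3.3624² + -3.5234²) = 4.8703 (running 12.8743)
  edge 4→5: √(2.7113² + -5.3734²) = 6.0187 (running 18.8930)
  edge 5→6: √(5.6114² + -0.2333²) = 5.6162 (running 24.5092)
  edge 6→7: √(3.2252² + 3.8019²) = 4.9856 (running 29.4949)
  edge 7→1: √(-0.3174² + 3.9151²) = 3.9279 (running 33.4228)
Perimeter = 33.4228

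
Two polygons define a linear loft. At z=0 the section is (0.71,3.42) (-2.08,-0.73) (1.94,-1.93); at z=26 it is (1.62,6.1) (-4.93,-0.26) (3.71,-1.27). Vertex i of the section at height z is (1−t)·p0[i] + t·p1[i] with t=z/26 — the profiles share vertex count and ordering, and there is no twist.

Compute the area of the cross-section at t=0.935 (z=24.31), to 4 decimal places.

Area at t=0.935: 29.1445

Cross-section at t=0.935: each vertex is (1-t)·p0[i] + t·p1[i].
  v1: (1-0.935)·(0.71,3.42) + 0.935·(1.62,6.1) = (1.5609,5.9258)
  v2: (1-0.935)·(-2.08,-0.73) + 0.935·(-4.93,-0.26) = (-4.7447,-0.2905)
  v3: (1-0.935)·(1.94,-1.93) + 0.935·(3.71,-1.27) = (3.5950,-1.3129)
Shoelace sum Σ(x_i·y_{i+1} − x_{i+1}·y_i):
  i=1: 1.5609·-0.2905 − -4.7447·5.9258 = +27.6629 (running +27.6629)
  i=2: -4.7447·-1.3129 − 3.5950·-0.2905 = +7.2739 (running +34.9368)
  i=3: 3.5950·5.9258 − 1.5609·-1.3129 = +23.3522 (running +58.2890)
Area = |Σ|/2 = |58.2890|/2 = 29.1445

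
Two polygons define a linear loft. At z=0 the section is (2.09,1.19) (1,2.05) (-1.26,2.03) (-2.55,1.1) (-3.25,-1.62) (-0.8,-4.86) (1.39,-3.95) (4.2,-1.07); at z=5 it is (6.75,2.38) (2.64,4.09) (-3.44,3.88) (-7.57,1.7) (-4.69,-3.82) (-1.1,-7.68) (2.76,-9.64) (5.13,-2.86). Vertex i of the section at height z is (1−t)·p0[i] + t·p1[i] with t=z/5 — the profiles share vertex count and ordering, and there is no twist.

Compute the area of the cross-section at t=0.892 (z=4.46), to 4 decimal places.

Area at t=0.892: 109.1189

Cross-section at t=0.892: each vertex is (1-t)·p0[i] + t·p1[i].
  v1: (1-0.892)·(2.09,1.19) + 0.892·(6.75,2.38) = (6.2467,2.2515)
  v2: (1-0.892)·(1,2.05) + 0.892·(2.64,4.09) = (2.4629,3.8697)
  v3: (1-0.892)·(-1.26,2.03) + 0.892·(-3.44,3.88) = (-3.2046,3.6802)
  v4: (1-0.892)·(-2.55,1.1) + 0.892·(-7.57,1.7) = (-7.0278,1.6352)
  v5: (1-0.892)·(-3.25,-1.62) + 0.892·(-4.69,-3.82) = (-4.5345,-3.5824)
  v6: (1-0.892)·(-0.8,-4.86) + 0.892·(-1.1,-7.68) = (-1.0676,-7.3754)
  v7: (1-0.892)·(1.39,-3.95) + 0.892·(2.76,-9.64) = (2.6120,-9.0255)
  v8: (1-0.892)·(4.2,-1.07) + 0.892·(5.13,-2.86) = (5.0296,-2.6667)
Shoelace sum Σ(x_i·y_{i+1} − x_{i+1}·y_i):
  i=1: 6.2467·3.8697 − 2.4629·2.2515 = +18.6277 (running +18.6277)
  i=2: 2.4629·3.6802 − -3.2046·3.8697 = +21.4645 (running +40.0922)
  i=3: -3.2046·1.6352 − -7.0278·3.6802 = +20.6238 (running +60.7160)
  i=4: -7.0278·-3.5824 − -4.5345·1.6352 = +32.5913 (running +93.3073)
  i=5: -4.5345·-7.3754 − -1.0676·-3.5824 = +29.6192 (running +122.9265)
  i=6: -1.0676·-9.0255 − 2.6120·-7.3754 = +28.9005 (running +151.8270)
  i=7: 2.6120·-2.6667 − 5.0296·-9.0255 = +38.4287 (running +190.2558)
  i=8: 5.0296·2.2515 − 6.2467·-2.6667 = +27.9820 (running +218.2377)
Area = |Σ|/2 = |218.2377|/2 = 109.1189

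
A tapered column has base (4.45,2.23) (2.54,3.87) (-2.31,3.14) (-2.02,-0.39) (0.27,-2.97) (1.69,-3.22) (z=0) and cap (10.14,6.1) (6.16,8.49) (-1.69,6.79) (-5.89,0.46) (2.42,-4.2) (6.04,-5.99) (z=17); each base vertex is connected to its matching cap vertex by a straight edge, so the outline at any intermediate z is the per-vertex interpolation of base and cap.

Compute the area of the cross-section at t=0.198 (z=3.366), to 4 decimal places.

Cross-section at t=0.198: each vertex is (1-t)·p0[i] + t·p1[i].
  v1: (1-0.198)·(4.45,2.23) + 0.198·(10.14,6.1) = (5.5766,2.9963)
  v2: (1-0.198)·(2.54,3.87) + 0.198·(6.16,8.49) = (3.2568,4.7848)
  v3: (1-0.198)·(-2.31,3.14) + 0.198·(-1.69,6.79) = (-2.1872,3.8627)
  v4: (1-0.198)·(-2.02,-0.39) + 0.198·(-5.89,0.46) = (-2.7863,-0.2217)
  v5: (1-0.198)·(0.27,-2.97) + 0.198·(2.42,-4.2) = (0.6957,-3.2135)
  v6: (1-0.198)·(1.69,-3.22) + 0.198·(6.04,-5.99) = (2.5513,-3.7685)
Shoelace sum Σ(x_i·y_{i+1} − x_{i+1}·y_i):
  i=1: 5.5766·4.7848 − 3.2568·2.9963 = +16.9247 (running +16.9247)
  i=2: 3.2568·3.8627 − -2.1872·4.7848 = +23.0453 (running +39.9700)
  i=3: -2.1872·-0.2217 − -2.7863·3.8627 = +11.2474 (running +51.2174)
  i=4: -2.7863·-3.2135 − 0.6957·-0.2217 = +9.1080 (running +60.3254)
  i=5: 0.6957·-3.7685 − 2.5513·-3.2135 = +5.5770 (running +65.9024)
  i=6: 2.5513·2.9963 − 5.5766·-3.7685 = +28.6596 (running +94.5620)
Area = |Σ|/2 = |94.5620|/2 = 47.2810

Area at t=0.198: 47.2810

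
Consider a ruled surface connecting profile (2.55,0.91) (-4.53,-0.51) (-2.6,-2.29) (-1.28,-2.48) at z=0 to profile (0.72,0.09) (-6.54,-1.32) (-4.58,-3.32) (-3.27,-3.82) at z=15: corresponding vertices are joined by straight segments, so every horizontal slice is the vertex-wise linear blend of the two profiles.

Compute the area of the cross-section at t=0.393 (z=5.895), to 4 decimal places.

Cross-section at t=0.393: each vertex is (1-t)·p0[i] + t·p1[i].
  v1: (1-0.393)·(2.55,0.91) + 0.393·(0.72,0.09) = (1.8308,0.5877)
  v2: (1-0.393)·(-4.53,-0.51) + 0.393·(-6.54,-1.32) = (-5.3199,-0.8283)
  v3: (1-0.393)·(-2.6,-2.29) + 0.393·(-4.58,-3.32) = (-3.3781,-2.6948)
  v4: (1-0.393)·(-1.28,-2.48) + 0.393·(-3.27,-3.82) = (-2.0621,-3.0066)
Shoelace sum Σ(x_i·y_{i+1} − x_{i+1}·y_i):
  i=1: 1.8308·-0.8283 − -5.3199·0.5877 = +1.6102 (running +1.6102)
  i=2: -5.3199·-2.6948 − -3.3781·-0.8283 = +11.5379 (running +13.1481)
  i=3: -3.3781·-3.0066 − -2.0621·-2.6948 = +4.5999 (running +17.7480)
  i=4: -2.0621·0.5877 − 1.8308·-3.0066 = +4.2926 (running +22.0406)
Area = |Σ|/2 = |22.0406|/2 = 11.0203

Area at t=0.393: 11.0203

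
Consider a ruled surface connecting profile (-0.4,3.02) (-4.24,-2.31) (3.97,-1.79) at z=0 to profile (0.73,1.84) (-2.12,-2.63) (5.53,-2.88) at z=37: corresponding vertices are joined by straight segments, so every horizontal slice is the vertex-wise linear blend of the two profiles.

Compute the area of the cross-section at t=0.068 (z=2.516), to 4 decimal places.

Cross-section at t=0.068: each vertex is (1-t)·p0[i] + t·p1[i].
  v1: (1-0.068)·(-0.4,3.02) + 0.068·(0.73,1.84) = (-0.3232,2.9398)
  v2: (1-0.068)·(-4.24,-2.31) + 0.068·(-2.12,-2.63) = (-4.0958,-2.3318)
  v3: (1-0.068)·(3.97,-1.79) + 0.068·(5.53,-2.88) = (4.0761,-1.8641)
Shoelace sum Σ(x_i·y_{i+1} − x_{i+1}·y_i):
  i=1: -0.3232·-2.3318 − -4.0958·2.9398 = +12.7943 (running +12.7943)
  i=2: -4.0958·-1.8641 − 4.0761·-2.3318 = +17.1396 (running +29.9339)
  i=3: 4.0761·2.9398 − -0.3232·-1.8641 = +11.3803 (running +41.3142)
Area = |Σ|/2 = |41.3142|/2 = 20.6571

Area at t=0.068: 20.6571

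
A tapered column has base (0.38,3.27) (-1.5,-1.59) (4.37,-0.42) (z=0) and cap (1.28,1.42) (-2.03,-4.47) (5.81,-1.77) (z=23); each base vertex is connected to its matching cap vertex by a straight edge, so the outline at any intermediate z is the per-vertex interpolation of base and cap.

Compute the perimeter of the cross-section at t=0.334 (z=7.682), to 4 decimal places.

Cross-section at t=0.334: each vertex is (1-t)·p0[i] + t·p1[i].
  v1: (1-0.334)·(0.38,3.27) + 0.334·(1.28,1.42) = (0.6806,2.6521)
  v2: (1-0.334)·(-1.5,-1.59) + 0.334·(-2.03,-4.47) = (-1.6770,-2.5519)
  v3: (1-0.334)·(4.37,-0.42) + 0.334·(5.81,-1.77) = (4.8510,-0.8709)
Perimeter = Σ |v_{i+1} − v_i|:
  edge 1→2: √(-2.3576² + -5.2040²) = 5.7132 (running 5.7132)
  edge 2→3: √(6.5280² + 1.6810²) = 6.7409 (running 12.4541)
  edge 3→1: √(-4.1704² + 3.5230²) = 5.4593 (running 17.9134)
Perimeter = 17.9134

Perimeter at t=0.334: 17.9134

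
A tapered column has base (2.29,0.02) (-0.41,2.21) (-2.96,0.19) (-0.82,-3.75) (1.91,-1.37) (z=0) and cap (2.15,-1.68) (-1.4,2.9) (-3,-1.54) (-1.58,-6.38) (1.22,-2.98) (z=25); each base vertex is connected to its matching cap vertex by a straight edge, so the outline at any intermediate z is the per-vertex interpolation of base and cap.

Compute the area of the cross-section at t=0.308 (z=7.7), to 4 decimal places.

Cross-section at t=0.308: each vertex is (1-t)·p0[i] + t·p1[i].
  v1: (1-0.308)·(2.29,0.02) + 0.308·(2.15,-1.68) = (2.2469,-0.5036)
  v2: (1-0.308)·(-0.41,2.21) + 0.308·(-1.4,2.9) = (-0.7149,2.4225)
  v3: (1-0.308)·(-2.96,0.19) + 0.308·(-3,-1.54) = (-2.9723,-0.3428)
  v4: (1-0.308)·(-0.82,-3.75) + 0.308·(-1.58,-6.38) = (-1.0541,-4.5600)
  v5: (1-0.308)·(1.91,-1.37) + 0.308·(1.22,-2.98) = (1.6975,-1.8659)
Shoelace sum Σ(x_i·y_{i+1} − x_{i+1}·y_i):
  i=1: 2.2469·2.4225 − -0.7149·-0.5036 = +5.0831 (running +5.0831)
  i=2: -0.7149·-0.3428 − -2.9723·2.4225 = +7.4456 (running +12.5287)
  i=3: -2.9723·-4.5600 − -1.0541·-0.3428 = +13.1925 (running +25.7212)
  i=4: -1.0541·-1.8659 − 1.6975·-4.5600 = +9.7074 (running +35.4286)
  i=5: 1.6975·-0.5036 − 2.2469·-1.8659 = +3.3376 (running +38.7661)
Area = |Σ|/2 = |38.7661|/2 = 19.3831

Area at t=0.308: 19.3831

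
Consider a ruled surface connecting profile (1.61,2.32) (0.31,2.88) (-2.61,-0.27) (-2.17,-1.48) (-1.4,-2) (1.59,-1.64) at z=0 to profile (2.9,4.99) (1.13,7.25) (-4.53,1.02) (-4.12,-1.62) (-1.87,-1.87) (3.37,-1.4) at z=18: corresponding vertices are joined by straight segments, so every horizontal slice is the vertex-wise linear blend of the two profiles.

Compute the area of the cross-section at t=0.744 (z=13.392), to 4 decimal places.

Cross-section at t=0.744: each vertex is (1-t)·p0[i] + t·p1[i].
  v1: (1-0.744)·(1.61,2.32) + 0.744·(2.9,4.99) = (2.5698,4.3065)
  v2: (1-0.744)·(0.31,2.88) + 0.744·(1.13,7.25) = (0.9201,6.1313)
  v3: (1-0.744)·(-2.61,-0.27) + 0.744·(-4.53,1.02) = (-4.0385,0.6898)
  v4: (1-0.744)·(-2.17,-1.48) + 0.744·(-4.12,-1.62) = (-3.6208,-1.5842)
  v5: (1-0.744)·(-1.4,-2) + 0.744·(-1.87,-1.87) = (-1.7497,-1.9033)
  v6: (1-0.744)·(1.59,-1.64) + 0.744·(3.37,-1.4) = (2.9143,-1.4614)
Shoelace sum Σ(x_i·y_{i+1} − x_{i+1}·y_i):
  i=1: 2.5698·6.1313 − 0.9201·4.3065 = +11.7936 (running +11.7936)
  i=2: 0.9201·0.6898 − -4.0385·6.1313 = +25.3957 (running +37.1893)
  i=3: -4.0385·-1.5842 − -3.6208·0.6898 = +8.8951 (running +46.0844)
  i=4: -3.6208·-1.9033 − -1.7497·-1.5842 = +4.1196 (running +50.2040)
  i=5: -1.7497·-1.4614 − 2.9143·-1.9033 = +8.1038 (running +58.3078)
  i=6: 2.9143·4.3065 − 2.5698·-1.4614 = +16.3060 (running +74.6138)
Area = |Σ|/2 = |74.6138|/2 = 37.3069

Area at t=0.744: 37.3069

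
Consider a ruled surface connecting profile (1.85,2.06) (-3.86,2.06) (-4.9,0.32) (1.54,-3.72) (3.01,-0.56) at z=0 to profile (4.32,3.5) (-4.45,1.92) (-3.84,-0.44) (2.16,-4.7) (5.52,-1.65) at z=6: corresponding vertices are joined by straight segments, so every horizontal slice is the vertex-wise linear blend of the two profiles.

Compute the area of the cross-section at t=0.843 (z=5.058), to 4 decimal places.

Area at t=0.843: 46.4024

Cross-section at t=0.843: each vertex is (1-t)·p0[i] + t·p1[i].
  v1: (1-0.843)·(1.85,2.06) + 0.843·(4.32,3.5) = (3.9322,3.2739)
  v2: (1-0.843)·(-3.86,2.06) + 0.843·(-4.45,1.92) = (-4.3574,1.9420)
  v3: (1-0.843)·(-4.9,0.32) + 0.843·(-3.84,-0.44) = (-4.0064,-0.3207)
  v4: (1-0.843)·(1.54,-3.72) + 0.843·(2.16,-4.7) = (2.0627,-4.5461)
  v5: (1-0.843)·(3.01,-0.56) + 0.843·(5.52,-1.65) = (5.1259,-1.4789)
Shoelace sum Σ(x_i·y_{i+1} − x_{i+1}·y_i):
  i=1: 3.9322·1.9420 − -4.3574·3.2739 = +21.9020 (running +21.9020)
  i=2: -4.3574·-0.3207 − -4.0064·1.9420 = +9.1777 (running +31.0797)
  i=3: -4.0064·-4.5461 − 2.0627·-0.3207 = +18.8752 (running +49.9549)
  i=4: 2.0627·-1.4789 − 5.1259·-4.5461 = +20.2528 (running +70.2077)
  i=5: 5.1259·3.2739 − 3.9322·-1.4789 = +22.5971 (running +92.8048)
Area = |Σ|/2 = |92.8048|/2 = 46.4024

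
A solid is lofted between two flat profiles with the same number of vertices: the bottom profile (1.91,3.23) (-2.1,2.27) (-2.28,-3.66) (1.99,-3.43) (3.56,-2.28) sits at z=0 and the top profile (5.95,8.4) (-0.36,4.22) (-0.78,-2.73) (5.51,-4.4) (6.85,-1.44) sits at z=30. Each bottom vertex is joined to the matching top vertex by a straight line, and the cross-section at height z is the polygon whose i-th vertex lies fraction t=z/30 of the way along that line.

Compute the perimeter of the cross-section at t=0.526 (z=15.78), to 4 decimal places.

Perimeter at t=0.526: 28.1584

Cross-section at t=0.526: each vertex is (1-t)·p0[i] + t·p1[i].
  v1: (1-0.526)·(1.91,3.23) + 0.526·(5.95,8.4) = (4.0350,5.9494)
  v2: (1-0.526)·(-2.1,2.27) + 0.526·(-0.36,4.22) = (-1.1848,3.2957)
  v3: (1-0.526)·(-2.28,-3.66) + 0.526·(-0.78,-2.73) = (-1.4910,-3.1708)
  v4: (1-0.526)·(1.99,-3.43) + 0.526·(5.51,-4.4) = (3.8415,-3.9402)
  v5: (1-0.526)·(3.56,-2.28) + 0.526·(6.85,-1.44) = (5.2905,-1.8382)
Perimeter = Σ |v_{i+1} − v_i|:
  edge 1→2: √(-5.2198² + -2.6537²) = 5.8556 (running 5.8556)
  edge 2→3: √(-0.3062² + -6.4665²) = 6.4738 (running 12.3294)
  edge 3→4: √(5.3325² + -0.7694²) = 5.3877 (running 17.7171)
  edge 4→5: √(1.4490² + 2.1021²) = 2.5531 (running 20.2702)
  edge 5→1: √(-1.2555² + 7.7876²) = 7.8881 (running 28.1584)
Perimeter = 28.1584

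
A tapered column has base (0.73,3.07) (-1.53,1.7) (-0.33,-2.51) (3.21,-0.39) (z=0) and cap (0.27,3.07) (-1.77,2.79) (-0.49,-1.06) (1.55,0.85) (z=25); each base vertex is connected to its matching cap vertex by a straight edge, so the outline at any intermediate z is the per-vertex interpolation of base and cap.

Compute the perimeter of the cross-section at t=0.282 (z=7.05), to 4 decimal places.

Perimeter at t=0.282: 14.2408

Cross-section at t=0.282: each vertex is (1-t)·p0[i] + t·p1[i].
  v1: (1-0.282)·(0.73,3.07) + 0.282·(0.27,3.07) = (0.6003,3.0700)
  v2: (1-0.282)·(-1.53,1.7) + 0.282·(-1.77,2.79) = (-1.5977,2.0074)
  v3: (1-0.282)·(-0.33,-2.51) + 0.282·(-0.49,-1.06) = (-0.3751,-2.1011)
  v4: (1-0.282)·(3.21,-0.39) + 0.282·(1.55,0.85) = (2.7419,-0.0403)
Perimeter = Σ |v_{i+1} − v_i|:
  edge 1→2: √(-2.1980² + -1.0626²) = 2.4413 (running 2.4413)
  edge 2→3: √(1.2226² + -4.1085²) = 4.2865 (running 6.7279)
  edge 3→4: √(3.1170² + 2.0608²) = 3.7366 (running 10.4645)
  edge 4→1: √(-2.1416² + 3.1103²) = 3.7763 (running 14.2408)
Perimeter = 14.2408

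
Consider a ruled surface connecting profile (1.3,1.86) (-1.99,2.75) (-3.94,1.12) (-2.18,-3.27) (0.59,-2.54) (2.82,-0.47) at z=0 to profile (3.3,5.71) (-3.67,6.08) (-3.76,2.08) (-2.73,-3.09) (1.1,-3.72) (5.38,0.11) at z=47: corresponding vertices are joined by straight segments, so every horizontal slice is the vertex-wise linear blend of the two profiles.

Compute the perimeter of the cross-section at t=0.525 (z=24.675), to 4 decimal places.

Cross-section at t=0.525: each vertex is (1-t)·p0[i] + t·p1[i].
  v1: (1-0.525)·(1.3,1.86) + 0.525·(3.3,5.71) = (2.3500,3.8812)
  v2: (1-0.525)·(-1.99,2.75) + 0.525·(-3.67,6.08) = (-2.8720,4.4983)
  v3: (1-0.525)·(-3.94,1.12) + 0.525·(-3.76,2.08) = (-3.8455,1.6240)
  v4: (1-0.525)·(-2.18,-3.27) + 0.525·(-2.73,-3.09) = (-2.4688,-3.1755)
  v5: (1-0.525)·(0.59,-2.54) + 0.525·(1.1,-3.72) = (0.8578,-3.1595)
  v6: (1-0.525)·(2.82,-0.47) + 0.525·(5.38,0.11) = (4.1640,-0.1655)
Perimeter = Σ |v_{i+1} − v_i|:
  edge 1→2: √(-5.2220² + 0.6170²) = 5.2583 (running 5.2583)
  edge 2→3: √(-0.9735² + -2.8743²) = 3.0346 (running 8.2930)
  edge 3→4: √(1.3767² + -4.7995²) = 4.9931 (running 13.2860)
  edge 4→5: √(3.3265² + 0.0160²) = 3.3265 (running 16.6126)
  edge 5→6: √(3.3062² + 2.9940²) = 4.4604 (running 21.0730)
  edge 6→1: √(-1.8140² + 4.0467²) = 4.4347 (running 25.5077)
Perimeter = 25.5077

Perimeter at t=0.525: 25.5077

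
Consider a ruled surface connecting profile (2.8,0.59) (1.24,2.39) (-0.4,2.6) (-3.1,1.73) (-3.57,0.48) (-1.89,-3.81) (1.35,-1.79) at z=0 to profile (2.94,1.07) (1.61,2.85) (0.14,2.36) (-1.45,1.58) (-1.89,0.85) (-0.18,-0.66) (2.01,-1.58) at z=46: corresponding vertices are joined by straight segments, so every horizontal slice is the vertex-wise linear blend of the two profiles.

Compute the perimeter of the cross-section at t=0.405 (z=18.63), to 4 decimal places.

Perimeter at t=0.405: 16.7276

Cross-section at t=0.405: each vertex is (1-t)·p0[i] + t·p1[i].
  v1: (1-0.405)·(2.8,0.59) + 0.405·(2.94,1.07) = (2.8567,0.7844)
  v2: (1-0.405)·(1.24,2.39) + 0.405·(1.61,2.85) = (1.3899,2.5763)
  v3: (1-0.405)·(-0.4,2.6) + 0.405·(0.14,2.36) = (-0.1813,2.5028)
  v4: (1-0.405)·(-3.1,1.73) + 0.405·(-1.45,1.58) = (-2.4318,1.6692)
  v5: (1-0.405)·(-3.57,0.48) + 0.405·(-1.89,0.85) = (-2.8896,0.6299)
  v6: (1-0.405)·(-1.89,-3.81) + 0.405·(-0.18,-0.66) = (-1.1974,-2.5343)
  v7: (1-0.405)·(1.35,-1.79) + 0.405·(2.01,-1.58) = (1.6173,-1.7050)
Perimeter = Σ |v_{i+1} − v_i|:
  edge 1→2: √(-1.4668² + 1.7919²) = 2.3157 (running 2.3157)
  edge 2→3: √(-1.5712² + -0.0735²) = 1.5729 (running 3.8886)
  edge 3→4: √(-2.2505² + -0.8335²) = 2.3999 (running 6.2884)
  edge 4→5: √(-0.4578² + -1.0394²) = 1.1358 (running 7.4242)
  edge 5→6: √(1.6921² + -3.1641²) = 3.5882 (running 11.0124)
  edge 6→7: √(2.8148² + 0.8293²) = 2.9344 (running 13.9468)
  edge 7→1: √(1.2394² + 2.4893²) = 2.7808 (running 16.7276)
Perimeter = 16.7276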